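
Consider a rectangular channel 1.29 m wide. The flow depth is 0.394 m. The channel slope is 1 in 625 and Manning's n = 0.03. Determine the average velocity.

Flow area A = b·y = 1.29 × 0.394 = 0.5083 m². Wetted perimeter P = b + 2y = 1.29 + 2×0.394 = 2.078 m.
Hydraulic radius R = A/P = 0.5083/2.078 = 0.2446 m.
From Manning's equation, V = (1/n) R^(2/3) S^(1/2) = (1/0.03) × 0.2446^(2/3) × 0.0016^(1/2) = 0.521 m/s.

V = 0.521 m/s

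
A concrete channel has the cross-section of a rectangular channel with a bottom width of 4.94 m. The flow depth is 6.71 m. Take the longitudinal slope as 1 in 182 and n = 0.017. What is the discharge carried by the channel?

Q = 214 m³/s

Flow area A = b·y = 4.94 × 6.71 = 33.15 m². Wetted perimeter P = b + 2y = 4.94 + 2×6.71 = 18.36 m.
Hydraulic radius R = A/P = 33.15/18.36 = 1.805 m.
Manning's equation: Q = (1/n) A R^(2/3) S^(1/2) = (1/0.017) × 33.15 × 1.805^(2/3) × 0.005495^(1/2) = 214 m³/s.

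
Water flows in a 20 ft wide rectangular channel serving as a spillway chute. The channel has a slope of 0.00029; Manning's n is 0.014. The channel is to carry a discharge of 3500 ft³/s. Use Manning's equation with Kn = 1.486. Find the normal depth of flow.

y_n = 25.9 ft

Manning's equation rearranged: A R^(2/3) = nQ / (1.486·√S) = 0.014 × 3500 / (1.486 × √0.00029) = 1936.
At y = 31 ft: A R^(2/3) = 2388 — over.
At y = 18.1 ft: A R^(2/3) = 1253 — short.
At y = 25.9 ft: A R^(2/3) = 1934 — close enough.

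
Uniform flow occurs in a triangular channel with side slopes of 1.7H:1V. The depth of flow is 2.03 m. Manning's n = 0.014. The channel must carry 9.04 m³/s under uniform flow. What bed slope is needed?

For a triangular section with side slope z = 1.7: A = zy² = 1.7×2.03² = 7.006 m²; P = 2y√(1+z²) = 2×2.03×1.972 = 8.008 m.
Hydraulic radius R = A/P = 7.006/8.008 = 0.8749 m.
From Manning's equation, S = [nQ / (1 A R^(2/3))]² = [0.014 × 9.04 / (1 × 7.006 × 0.8749^(2/3))]² = 0.00039.

S = 0.00039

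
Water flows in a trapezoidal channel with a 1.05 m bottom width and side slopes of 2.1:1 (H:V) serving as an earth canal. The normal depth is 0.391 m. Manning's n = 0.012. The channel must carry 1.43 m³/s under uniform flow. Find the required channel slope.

With bottom width b = 1.05 m and side slope z = 2.1: A = (b + zy)y = (1.05 + 2.1×0.391)×0.391 = 0.7316 m²; P = b + 2y√(1+z²) = 1.05 + 2×0.391×2.326 = 2.869 m.
Hydraulic radius R = A/P = 0.7316/2.869 = 0.255 m.
From Manning's equation, S = [nQ / (1 A R^(2/3))]² = [0.012 × 1.43 / (1 × 0.7316 × 0.255^(2/3))]² = 0.0034.

S = 0.0034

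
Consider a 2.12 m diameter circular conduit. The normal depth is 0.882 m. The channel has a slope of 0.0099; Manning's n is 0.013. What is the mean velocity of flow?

For a circular section of diameter D = 2.12 m at depth y = 0.882 m, the central angle is θ = 2 arccos(1 − 2y/D) = 2.804 rad. Then A = (D²/8)(θ − sin θ) = 1.389 m² and P = Dθ/2 = 2.972 m.
Hydraulic radius R = A/P = 1.389/2.972 = 0.4674 m.
From Manning's equation, V = (1/n) R^(2/3) S^(1/2) = (1/0.013) × 0.4674^(2/3) × 0.0099^(1/2) = 4.61 m/s.

V = 4.61 m/s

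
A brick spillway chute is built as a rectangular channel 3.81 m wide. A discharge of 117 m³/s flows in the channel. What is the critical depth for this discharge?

For a rectangular channel, critical depth y_c = (q²/g)^(1/3) where q = Q/b = 117/3.81 = 30.71 m²/s.
So y_c = (30.71²/9.81)^(1/3) = 4.58 m.

y_c = 4.58 m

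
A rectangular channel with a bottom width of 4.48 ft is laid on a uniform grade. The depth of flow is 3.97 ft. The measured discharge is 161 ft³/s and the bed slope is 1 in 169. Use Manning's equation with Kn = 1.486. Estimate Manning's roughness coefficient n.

n = 0.016

Flow area A = b·y = 4.48 × 3.97 = 17.79 ft². Wetted perimeter P = b + 2y = 4.48 + 2×3.97 = 12.42 ft.
Hydraulic radius R = A/P = 17.79/12.42 = 1.432 ft.
Rearranging Manning's equation: n = (1.486/Q) A R^(2/3) S^(1/2) = (1.486/161) × 17.79 × 1.432^(2/3) × √0.005917 = 0.016.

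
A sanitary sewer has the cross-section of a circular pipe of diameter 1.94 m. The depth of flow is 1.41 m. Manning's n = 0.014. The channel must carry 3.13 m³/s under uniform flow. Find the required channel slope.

S = 0.000748

For a circular section of diameter D = 1.94 m at depth y = 1.41 m, the central angle is θ = 2 arccos(1 − 2y/D) = 4.083 rad. Then A = (D²/8)(θ − sin θ) = 2.301 m² and P = Dθ/2 = 3.961 m.
Hydraulic radius R = A/P = 2.301/3.961 = 0.581 m.
From Manning's equation, S = [nQ / (1 A R^(2/3))]² = [0.014 × 3.13 / (1 × 2.301 × 0.581^(2/3))]² = 0.000748.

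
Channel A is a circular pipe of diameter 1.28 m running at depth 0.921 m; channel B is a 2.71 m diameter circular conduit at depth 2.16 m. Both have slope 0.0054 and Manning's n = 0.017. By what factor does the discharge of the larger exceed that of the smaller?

Channel A: For a circular section of diameter D = 1.28 m at depth y = 0.921 m, the central angle is θ = 2 arccos(1 − 2y/D) = 4.051 rad. Then A = (D²/8)(θ − sin θ) = 0.9912 m² and P = Dθ/2 = 2.592 m. Hydraulic radius R = A/P = 0.9912/2.592 = 0.3823 m. Q_A = (1/0.017)·0.9912·0.3823^(2/3)·√0.0054 = 2.257 m³/s.
Channel B: For a circular section of diameter D = 2.71 m at depth y = 2.16 m, the central angle is θ = 2 arccos(1 − 2y/D) = 4.414 rad. Then A = (D²/8)(θ − sin θ) = 4.929 m² and P = Dθ/2 = 5.981 m. Hydraulic radius R = A/P = 4.929/5.981 = 0.8242 m. Q_B = (1/0.017)·4.929·0.8242^(2/3)·√0.0054 = 18.73 m³/s.
The larger discharge is 18.73 m³/s and the smaller is 2.257 m³/s; the ratio is 8.3.

8.3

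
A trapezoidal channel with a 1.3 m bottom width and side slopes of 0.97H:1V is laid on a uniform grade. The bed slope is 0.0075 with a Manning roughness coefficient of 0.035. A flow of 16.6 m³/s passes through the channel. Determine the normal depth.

y_n = 2.07 m

Manning's equation rearranged: A R^(2/3) = nQ / (1·√S) = 0.035 × 16.6 / (√0.0075) = 6.709.
At y = 1.7 m: A R^(2/3) = 4.429 — short.
At y = 2.57 m: A R^(2/3) = 10.71 — over.
At y = 2.07 m: A R^(2/3) = 6.704 — close enough.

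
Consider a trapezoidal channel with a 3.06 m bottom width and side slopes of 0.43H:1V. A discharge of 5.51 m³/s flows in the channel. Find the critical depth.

At critical depth, Q² T / (g A³) = 1, i.e. A³/T = Q²/g = 5.51²/9.81 = 3.095.
At y = 0.475 m: A³/T = 1.075 — short.
At y = 0.761 m: A³/T = 4.611 — over.
At y = 0.669 m: A³/T = 3.09 — ≈ 3.095.

y_c = 0.669 m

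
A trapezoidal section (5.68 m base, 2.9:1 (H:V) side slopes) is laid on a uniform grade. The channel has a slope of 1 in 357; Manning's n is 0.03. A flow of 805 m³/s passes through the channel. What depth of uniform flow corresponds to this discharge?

Manning's equation rearranged: A R^(2/3) = nQ / (1·√S) = 0.03 × 805 / (√0.002801) = 456.3.
Trying y = 5.42 m: A R^(2/3) = 240.1 — low.
Trying y = 7.91 m: A R^(2/3) = 587 — high.
Trying y = 7.12 m: A R^(2/3) = 456.3 — ≈ 456.3.

y_n = 7.12 m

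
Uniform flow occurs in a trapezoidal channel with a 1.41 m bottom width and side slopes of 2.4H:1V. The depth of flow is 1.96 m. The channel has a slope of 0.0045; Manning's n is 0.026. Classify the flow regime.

subcritical

With bottom width b = 1.41 m and side slope z = 2.4: A = (b + zy)y = (1.41 + 2.4×1.96)×1.96 = 11.98 m²; P = b + 2y√(1+z²) = 1.41 + 2×1.96×2.6 = 11.6 m.
Hydraulic radius R = A/P = 11.98/11.6 = 1.033 m.
V = (1/n) R^(2/3) √S = (1/0.026) × 1.033^(2/3) × √0.0045 = 2.636 m/s. Hydraulic depth D_h = A/T = 11.98/10.82 = 1.108 m.
Froude number Fr = V/√(g·D_h) = 2.636/√(9.81×1.108) = 0.8, which is less than 1, so the flow is subcritical.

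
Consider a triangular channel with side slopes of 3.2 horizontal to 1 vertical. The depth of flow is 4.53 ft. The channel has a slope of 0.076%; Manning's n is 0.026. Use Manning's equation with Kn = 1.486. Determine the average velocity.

For a triangular section with side slope z = 3.2: A = zy² = 3.2×4.53² = 65.67 ft²; P = 2y√(1+z²) = 2×4.53×3.353 = 30.37 ft.
Hydraulic radius R = A/P = 65.67/30.37 = 2.162 ft.
From Manning's equation, V = (1.486/n) R^(2/3) S^(1/2) = (1.486/0.026) × 2.162^(2/3) × 0.00076^(1/2) = 2.63 ft/s.

V = 2.63 ft/s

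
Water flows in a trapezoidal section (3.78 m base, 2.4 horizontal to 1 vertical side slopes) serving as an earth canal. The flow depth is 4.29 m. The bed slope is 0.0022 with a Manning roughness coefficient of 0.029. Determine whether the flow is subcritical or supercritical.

With bottom width b = 3.78 m and side slope z = 2.4: A = (b + zy)y = (3.78 + 2.4×4.29)×4.29 = 60.39 m²; P = b + 2y√(1+z²) = 3.78 + 2×4.29×2.6 = 26.09 m.
Hydraulic radius R = A/P = 60.39/26.09 = 2.315 m.
V = (1/n) R^(2/3) √S = (1/0.029) × 2.315^(2/3) × √0.0022 = 2.83 m/s. Hydraulic depth D_h = A/T = 60.39/24.37 = 2.478 m.
Froude number Fr = V/√(g·D_h) = 2.83/√(9.81×2.478) = 0.574, which is less than 1, so the flow is subcritical.

subcritical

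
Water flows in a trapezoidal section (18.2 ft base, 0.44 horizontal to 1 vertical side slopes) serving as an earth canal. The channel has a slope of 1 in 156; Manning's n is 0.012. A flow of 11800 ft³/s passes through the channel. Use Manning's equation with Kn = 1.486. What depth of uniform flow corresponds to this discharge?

y_n = 13.6 ft

Manning's equation rearranged: A R^(2/3) = nQ / (1.486·√S) = 0.012 × 11800 / (1.486 × √0.00641) = 1190.
At y = 15 ft: A R^(2/3) = 1400 — high.
At y = 10.1 ft: A R^(2/3) = 728 — low.
At y = 13.6 ft: A R^(2/3) = 1188 — close enough.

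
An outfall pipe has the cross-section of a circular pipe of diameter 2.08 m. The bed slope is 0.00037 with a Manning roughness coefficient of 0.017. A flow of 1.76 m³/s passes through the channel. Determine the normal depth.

y_n = 1.29 m

Manning's equation rearranged: A R^(2/3) = nQ / (1·√S) = 0.017 × 1.76 / (√0.00037) = 1.555.
At y = 1.15 m: A R^(2/3) = 1.298 — low.
At y = 1.56 m: A R^(2/3) = 2.004 — high.
At y = 1.29 m: A R^(2/3) = 1.552 — ≈ 1.555.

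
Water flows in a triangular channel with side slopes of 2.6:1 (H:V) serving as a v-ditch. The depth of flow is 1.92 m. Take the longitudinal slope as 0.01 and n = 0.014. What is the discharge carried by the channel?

For a triangular section with side slope z = 2.6: A = zy² = 2.6×1.92² = 9.585 m²; P = 2y√(1+z²) = 2×1.92×2.786 = 10.7 m.
Hydraulic radius R = A/P = 9.585/10.7 = 0.896 m.
Manning's equation: Q = (1/n) A R^(2/3) S^(1/2) = (1/0.014) × 9.585 × 0.896^(2/3) × 0.01^(1/2) = 63.6 m³/s.

Q = 63.6 m³/s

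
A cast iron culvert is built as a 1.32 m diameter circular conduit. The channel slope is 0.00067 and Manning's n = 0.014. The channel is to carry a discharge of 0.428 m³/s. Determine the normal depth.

y_n = 0.543 m

Manning's equation rearranged: A R^(2/3) = nQ / (1·√S) = 0.014 × 0.428 / (√0.00067) = 0.2315.
Trying y = 0.625 m: A R^(2/3) = 0.2976 — over.
Trying y = 0.4 m: A R^(2/3) = 0.1305 — short.
Trying y = 0.543 m: A R^(2/3) = 0.2318 — ≈ 0.2315.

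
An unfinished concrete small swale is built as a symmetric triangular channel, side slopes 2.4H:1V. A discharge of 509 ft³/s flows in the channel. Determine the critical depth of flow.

y_c = 4.89 ft

At critical depth, Q² T / (g A³) = 1, i.e. A³/T = Q²/g = 509²/32.2 = 8046.
Try y = 4.07 ft: A³/T = 3216 — low.
Try y = 6.11 ft: A³/T = 24520 — high.
Try y = 4.89 ft: A³/T = 8053 — close enough.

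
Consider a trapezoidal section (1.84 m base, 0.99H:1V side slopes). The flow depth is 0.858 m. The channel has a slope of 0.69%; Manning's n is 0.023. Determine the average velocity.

V = 2.4 m/s

With bottom width b = 1.84 m and side slope z = 0.99: A = (b + zy)y = (1.84 + 0.99×0.858)×0.858 = 2.308 m²; P = b + 2y√(1+z²) = 1.84 + 2×0.858×1.407 = 4.255 m.
Hydraulic radius R = A/P = 2.308/4.255 = 0.5423 m.
From Manning's equation, V = (1/n) R^(2/3) S^(1/2) = (1/0.023) × 0.5423^(2/3) × 0.0069^(1/2) = 2.4 m/s.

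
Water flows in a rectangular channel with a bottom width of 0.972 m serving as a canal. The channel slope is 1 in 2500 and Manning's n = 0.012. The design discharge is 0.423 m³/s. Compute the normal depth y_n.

Manning's equation rearranged: A R^(2/3) = nQ / (1·√S) = 0.012 × 0.423 / (√0.0004) = 0.2538.
Try y = 0.547 m: A R^(2/3) = 0.2151 — low.
Try y = 0.692 m: A R^(2/3) = 0.2916 — high.
Try y = 0.621 m: A R^(2/3) = 0.2538 — close enough.

y_n = 0.621 m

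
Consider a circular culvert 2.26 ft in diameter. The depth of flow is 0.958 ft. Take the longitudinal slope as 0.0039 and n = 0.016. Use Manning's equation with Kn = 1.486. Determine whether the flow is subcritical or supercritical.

subcritical

For a circular section of diameter D = 2.26 ft at depth y = 0.958 ft, the central angle is θ = 2 arccos(1 − 2y/D) = 2.836 rad. Then A = (D²/8)(θ − sin θ) = 1.619 ft² and P = Dθ/2 = 3.205 ft.
Hydraulic radius R = A/P = 1.619/3.205 = 0.5051 ft.
V = (1.486/n) R^(2/3) √S = (1.486/0.016) × 0.5051^(2/3) × √0.0039 = 3.678 ft/s. Hydraulic depth D_h = A/T = 1.619/2.234 = 0.7246 ft.
Froude number Fr = V/√(g·D_h) = 3.678/√(32.2×0.7246) = 0.762, which is less than 1, so the flow is subcritical.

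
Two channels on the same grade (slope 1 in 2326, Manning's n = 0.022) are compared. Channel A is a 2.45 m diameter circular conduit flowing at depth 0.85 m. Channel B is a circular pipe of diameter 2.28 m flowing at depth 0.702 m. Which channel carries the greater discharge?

Channel A: For a circular section of diameter D = 2.45 m at depth y = 0.85 m, the central angle is θ = 2 arccos(1 − 2y/D) = 2.519 rad. Then A = (D²/8)(θ − sin θ) = 1.453 m² and P = Dθ/2 = 3.086 m. Hydraulic radius R = A/P = 1.453/3.086 = 0.4708 m. Q_A = (1/0.022)·1.453·0.4708^(2/3)·√0.0004299 = 0.8287 m³/s.
Channel B: For a circular section of diameter D = 2.28 m at depth y = 0.702 m, the central angle is θ = 2 arccos(1 − 2y/D) = 2.353 rad. Then A = (D²/8)(θ − sin θ) = 1.068 m² and P = Dθ/2 = 2.682 m. Hydraulic radius R = A/P = 1.068/2.682 = 0.3981 m. Q_B = (1/0.022)·1.068·0.3981^(2/3)·√0.0004299 = 0.5447 m³/s.
Q_A = 0.8287 m³/s vs Q_B = 0.5447 m³/s, so channel A carries more.

channel A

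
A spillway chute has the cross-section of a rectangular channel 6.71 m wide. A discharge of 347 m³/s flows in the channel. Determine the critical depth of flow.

For a rectangular channel, critical depth y_c = (q²/g)^(1/3) where q = Q/b = 347/6.71 = 51.71 m²/s.
So y_c = (51.71²/9.81)^(1/3) = 6.48 m.

y_c = 6.48 m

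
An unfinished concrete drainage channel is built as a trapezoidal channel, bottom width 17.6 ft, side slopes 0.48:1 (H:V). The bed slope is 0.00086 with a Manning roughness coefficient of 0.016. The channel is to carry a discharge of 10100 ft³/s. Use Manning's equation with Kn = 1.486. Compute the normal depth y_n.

y_n = 25.9 ft

Manning's equation rearranged: A R^(2/3) = nQ / (1.486·√S) = 0.016 × 10100 / (1.486 × √0.00086) = 3708.
Trying y = 30.6 ft: A R^(2/3) = 5051 — over.
Trying y = 18.7 ft: A R^(2/3) = 2055 — short.
Trying y = 25.9 ft: A R^(2/3) = 3697 — ≈ 3708.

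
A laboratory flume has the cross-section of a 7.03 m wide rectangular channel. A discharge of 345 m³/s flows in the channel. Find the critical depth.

y_c = 6.26 m

For a rectangular channel, critical depth y_c = (q²/g)^(1/3) where q = Q/b = 345/7.03 = 49.08 m²/s.
So y_c = (49.08²/9.81)^(1/3) = 6.26 m.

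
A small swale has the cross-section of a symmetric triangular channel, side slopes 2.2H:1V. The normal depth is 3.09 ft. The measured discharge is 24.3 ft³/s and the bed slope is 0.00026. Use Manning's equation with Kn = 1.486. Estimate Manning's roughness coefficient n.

n = 0.026

For a triangular section with side slope z = 2.2: A = zy² = 2.2×3.09² = 21.01 ft²; P = 2y√(1+z²) = 2×3.09×2.417 = 14.93 ft.
Hydraulic radius R = A/P = 21.01/14.93 = 1.407 ft.
Rearranging Manning's equation: n = (1.486/Q) A R^(2/3) S^(1/2) = (1.486/24.3) × 21.01 × 1.407^(2/3) × √0.00026 = 0.026.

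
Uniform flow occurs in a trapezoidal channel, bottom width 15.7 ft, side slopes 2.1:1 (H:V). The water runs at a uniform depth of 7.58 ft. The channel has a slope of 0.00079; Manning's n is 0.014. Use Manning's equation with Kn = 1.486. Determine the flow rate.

With bottom width b = 15.7 ft and side slope z = 2.1: A = (b + zy)y = (15.7 + 2.1×7.58)×7.58 = 239.7 ft²; P = b + 2y√(1+z²) = 15.7 + 2×7.58×2.326 = 50.96 ft.
Hydraulic radius R = A/P = 239.7/50.96 = 4.703 ft.
Manning's equation: Q = (1.486/n) A R^(2/3) S^(1/2) = (1.486/0.014) × 239.7 × 4.703^(2/3) × 0.00079^(1/2) = 2010 ft³/s.

Q = 2010 ft³/s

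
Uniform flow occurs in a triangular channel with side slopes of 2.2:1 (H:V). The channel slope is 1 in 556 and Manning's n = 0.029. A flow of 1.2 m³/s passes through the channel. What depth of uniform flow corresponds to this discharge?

y_n = 0.841 m

Manning's equation rearranged: A R^(2/3) = nQ / (1·√S) = 0.029 × 1.2 / (√0.001799) = 0.8206.
Trying y = 1.02 m: A R^(2/3) = 1.372 — high.
Trying y = 0.585 m: A R^(2/3) = 0.3116 — low.
Trying y = 0.841 m: A R^(2/3) = 0.8204 — ≈ 0.8206.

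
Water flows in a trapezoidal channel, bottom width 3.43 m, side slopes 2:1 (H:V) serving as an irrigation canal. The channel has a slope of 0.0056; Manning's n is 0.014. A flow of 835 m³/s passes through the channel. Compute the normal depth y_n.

y_n = 5.46 m

Manning's equation rearranged: A R^(2/3) = nQ / (1·√S) = 0.014 × 835 / (√0.0056) = 156.2.
Try y = 4.59 m: A R^(2/3) = 104.2 — short.
Try y = 6.72 m: A R^(2/3) = 255.6 — over.
Try y = 5.46 m: A R^(2/3) = 156.2 — ≈ 156.2.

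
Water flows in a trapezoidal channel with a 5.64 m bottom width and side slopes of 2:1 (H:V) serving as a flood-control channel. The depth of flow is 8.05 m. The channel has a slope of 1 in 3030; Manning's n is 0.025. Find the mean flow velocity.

With bottom width b = 5.64 m and side slope z = 2: A = (b + zy)y = (5.64 + 2×8.05)×8.05 = 175 m²; P = b + 2y√(1+z²) = 5.64 + 2×8.05×2.236 = 41.64 m.
Hydraulic radius R = A/P = 175/41.64 = 4.203 m.
From Manning's equation, V = (1/n) R^(2/3) S^(1/2) = (1/0.025) × 4.203^(2/3) × 0.00033^(1/2) = 1.89 m/s.

V = 1.89 m/s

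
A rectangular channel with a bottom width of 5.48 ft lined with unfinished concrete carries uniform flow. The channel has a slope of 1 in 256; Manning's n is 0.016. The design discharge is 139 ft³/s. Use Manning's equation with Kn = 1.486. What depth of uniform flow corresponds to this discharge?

y_n = 3.33 ft

Manning's equation rearranged: A R^(2/3) = nQ / (1.486·√S) = 0.016 × 139 / (1.486 × √0.003906) = 23.95.
Try y = 2.94 ft: A R^(2/3) = 20.34 — low.
Try y = 4.19 ft: A R^(2/3) = 32.15 — high.
Try y = 3.33 ft: A R^(2/3) = 23.95 — ≈ 23.95.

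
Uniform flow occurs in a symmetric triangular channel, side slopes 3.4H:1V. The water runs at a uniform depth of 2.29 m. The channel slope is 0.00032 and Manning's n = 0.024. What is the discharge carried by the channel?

For a triangular section with side slope z = 3.4: A = zy² = 3.4×2.29² = 17.83 m²; P = 2y√(1+z²) = 2×2.29×3.544 = 16.23 m.
Hydraulic radius R = A/P = 17.83/16.23 = 1.098 m.
Manning's equation: Q = (1/n) A R^(2/3) S^(1/2) = (1/0.024) × 17.83 × 1.098^(2/3) × 0.00032^(1/2) = 14.1 m³/s.

Q = 14.1 m³/s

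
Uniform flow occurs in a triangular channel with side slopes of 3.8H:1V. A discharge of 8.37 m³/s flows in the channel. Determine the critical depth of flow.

y_c = 0.998 m

At critical depth, Q² T / (g A³) = 1, i.e. A³/T = Q²/g = 8.37²/9.81 = 7.141.
Trying y = 1.08 m: A³/T = 10.61 — over.
Trying y = 0.744 m: A³/T = 1.646 — short.
Trying y = 0.998 m: A³/T = 7.148 — matches.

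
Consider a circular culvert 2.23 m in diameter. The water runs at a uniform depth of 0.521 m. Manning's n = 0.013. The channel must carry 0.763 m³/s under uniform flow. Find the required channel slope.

S = 0.000981

For a circular section of diameter D = 2.23 m at depth y = 0.521 m, the central angle is θ = 2 arccos(1 − 2y/D) = 2.018 rad. Then A = (D²/8)(θ − sin θ) = 0.6939 m² and P = Dθ/2 = 2.25 m.
Hydraulic radius R = A/P = 0.6939/2.25 = 0.3084 m.
From Manning's equation, S = [nQ / (1 A R^(2/3))]² = [0.013 × 0.763 / (1 × 0.6939 × 0.3084^(2/3))]² = 0.000981.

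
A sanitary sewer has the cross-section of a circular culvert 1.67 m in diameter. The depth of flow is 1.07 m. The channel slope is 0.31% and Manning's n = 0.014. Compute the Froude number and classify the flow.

For a circular section of diameter D = 1.67 m at depth y = 1.07 m, the central angle is θ = 2 arccos(1 − 2y/D) = 3.712 rad. Then A = (D²/8)(θ − sin θ) = 1.482 m² and P = Dθ/2 = 3.1 m.
Hydraulic radius R = A/P = 1.482/3.1 = 0.4782 m.
V = (1/n) R^(2/3) √S = (1/0.014) × 0.4782^(2/3) × √0.0031 = 2.432 m/s. Hydraulic depth D_h = A/T = 1.482/1.602 = 0.9251 m.
Froude number Fr = V/√(g·D_h) = 2.432/√(9.81×0.9251) = 0.807, which is less than 1, so the flow is subcritical.

subcritical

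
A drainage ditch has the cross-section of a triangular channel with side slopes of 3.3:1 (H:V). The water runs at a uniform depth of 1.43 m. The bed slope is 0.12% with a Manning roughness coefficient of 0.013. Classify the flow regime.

subcritical

For a triangular section with side slope z = 3.3: A = zy² = 3.3×1.43² = 6.748 m²; P = 2y√(1+z²) = 2×1.43×3.448 = 9.862 m.
Hydraulic radius R = A/P = 6.748/9.862 = 0.6843 m.
V = (1/n) R^(2/3) √S = (1/0.013) × 0.6843^(2/3) × √0.0012 = 2.069 m/s. Hydraulic depth D_h = A/T = 6.748/9.438 = 0.715 m.
Froude number Fr = V/√(g·D_h) = 2.069/√(9.81×0.715) = 0.781, which is less than 1, so the flow is subcritical.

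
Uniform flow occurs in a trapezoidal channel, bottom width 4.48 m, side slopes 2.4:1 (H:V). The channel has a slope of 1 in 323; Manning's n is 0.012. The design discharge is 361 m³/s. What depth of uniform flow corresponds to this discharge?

Manning's equation rearranged: A R^(2/3) = nQ / (1·√S) = 0.012 × 361 / (√0.003096) = 77.86.
Try y = 4.52 m: A R^(2/3) = 126.8 — high.
Try y = 3 m: A R^(2/3) = 50.79 — low.
Try y = 3.64 m: A R^(2/3) = 77.76 — ≈ 77.86.

y_n = 3.64 m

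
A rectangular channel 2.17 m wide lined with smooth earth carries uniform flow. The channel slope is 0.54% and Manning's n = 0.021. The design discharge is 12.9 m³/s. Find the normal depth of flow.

y_n = 2.12 m

Manning's equation rearranged: A R^(2/3) = nQ / (1·√S) = 0.021 × 12.9 / (√0.0054) = 3.686.
Try y = 1.48 m: A R^(2/3) = 2.35 — too small.
Try y = 2.42 m: A R^(2/3) = 4.332 — too large.
Try y = 2.12 m: A R^(2/3) = 3.688 — close enough.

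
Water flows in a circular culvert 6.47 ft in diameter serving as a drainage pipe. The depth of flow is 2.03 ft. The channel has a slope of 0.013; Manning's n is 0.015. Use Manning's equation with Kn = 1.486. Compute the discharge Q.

For a circular section of diameter D = 6.47 ft at depth y = 2.03 ft, the central angle is θ = 2 arccos(1 − 2y/D) = 2.378 rad. Then A = (D²/8)(θ − sin θ) = 8.827 ft² and P = Dθ/2 = 7.694 ft.
Hydraulic radius R = A/P = 8.827/7.694 = 1.147 ft.
Manning's equation: Q = (1.486/n) A R^(2/3) S^(1/2) = (1.486/0.015) × 8.827 × 1.147^(2/3) × 0.013^(1/2) = 109 ft³/s.

Q = 109 ft³/s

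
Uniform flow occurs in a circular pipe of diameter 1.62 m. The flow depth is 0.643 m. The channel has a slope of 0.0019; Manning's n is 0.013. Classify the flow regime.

subcritical

For a circular section of diameter D = 1.62 m at depth y = 0.643 m, the central angle is θ = 2 arccos(1 − 2y/D) = 2.726 rad. Then A = (D²/8)(θ − sin θ) = 0.762 m² and P = Dθ/2 = 2.208 m.
Hydraulic radius R = A/P = 0.762/2.208 = 0.3451 m.
V = (1/n) R^(2/3) √S = (1/0.013) × 0.3451^(2/3) × √0.0019 = 1.65 m/s. Hydraulic depth D_h = A/T = 0.762/1.585 = 0.4807 m.
Froude number Fr = V/√(g·D_h) = 1.65/√(9.81×0.4807) = 0.76, which is less than 1, so the flow is subcritical.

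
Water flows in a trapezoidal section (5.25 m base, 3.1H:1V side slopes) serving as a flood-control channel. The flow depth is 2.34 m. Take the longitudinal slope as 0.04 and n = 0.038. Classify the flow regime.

supercritical

With bottom width b = 5.25 m and side slope z = 3.1: A = (b + zy)y = (5.25 + 3.1×2.34)×2.34 = 29.26 m²; P = b + 2y√(1+z²) = 5.25 + 2×2.34×3.257 = 20.49 m.
Hydraulic radius R = A/P = 29.26/20.49 = 1.428 m.
V = (1/n) R^(2/3) √S = (1/0.038) × 1.428^(2/3) × √0.04 = 6.673 m/s. Hydraulic depth D_h = A/T = 29.26/19.76 = 1.481 m.
Froude number Fr = V/√(g·D_h) = 6.673/√(9.81×1.481) = 1.75, which is greater than 1, so the flow is supercritical.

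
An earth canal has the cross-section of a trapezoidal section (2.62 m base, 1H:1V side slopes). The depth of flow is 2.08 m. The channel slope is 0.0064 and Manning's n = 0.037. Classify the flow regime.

With bottom width b = 2.62 m and side slope z = 1: A = (b + zy)y = (2.62 + 1×2.08)×2.08 = 9.776 m²; P = b + 2y√(1+z²) = 2.62 + 2×2.08×1.414 = 8.503 m.
Hydraulic radius R = A/P = 9.776/8.503 = 1.15 m.
V = (1/n) R^(2/3) √S = (1/0.037) × 1.15^(2/3) × √0.0064 = 2.373 m/s. Hydraulic depth D_h = A/T = 9.776/6.78 = 1.442 m.
Froude number Fr = V/√(g·D_h) = 2.373/√(9.81×1.442) = 0.631, which is less than 1, so the flow is subcritical.

subcritical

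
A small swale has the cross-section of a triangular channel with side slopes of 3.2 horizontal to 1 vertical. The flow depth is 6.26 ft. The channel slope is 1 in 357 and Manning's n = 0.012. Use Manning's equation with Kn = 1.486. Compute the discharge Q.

For a triangular section with side slope z = 3.2: A = zy² = 3.2×6.26² = 125.4 ft²; P = 2y√(1+z²) = 2×6.26×3.353 = 41.97 ft.
Hydraulic radius R = A/P = 125.4/41.97 = 2.988 ft.
Manning's equation: Q = (1.486/n) A R^(2/3) S^(1/2) = (1.486/0.012) × 125.4 × 2.988^(2/3) × 0.002801^(1/2) = 1700 ft³/s.

Q = 1700 ft³/s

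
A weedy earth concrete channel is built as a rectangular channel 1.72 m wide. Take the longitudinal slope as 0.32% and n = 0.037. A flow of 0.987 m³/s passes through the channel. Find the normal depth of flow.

Manning's equation rearranged: A R^(2/3) = nQ / (1·√S) = 0.037 × 0.987 / (√0.0032) = 0.6456.
At y = 0.786 m: A R^(2/3) = 0.7469 — over.
At y = 0.53 m: A R^(2/3) = 0.4335 — short.
At y = 0.706 m: A R^(2/3) = 0.6457 — close enough.

y_n = 0.706 m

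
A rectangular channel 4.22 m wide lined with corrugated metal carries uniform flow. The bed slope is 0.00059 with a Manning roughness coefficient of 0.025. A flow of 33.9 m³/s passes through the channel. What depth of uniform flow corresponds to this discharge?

Manning's equation rearranged: A R^(2/3) = nQ / (1·√S) = 0.025 × 33.9 / (√0.00059) = 34.89.
Try y = 5.14 m: A R^(2/3) = 28.37 — too small.
Try y = 6.12 m: A R^(2/3) = 34.87 — close enough.

y_n = 6.12 m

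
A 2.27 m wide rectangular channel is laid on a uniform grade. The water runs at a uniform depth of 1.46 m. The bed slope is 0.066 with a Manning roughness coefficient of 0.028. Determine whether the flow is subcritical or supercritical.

supercritical

Flow area A = b·y = 2.27 × 1.46 = 3.314 m². Wetted perimeter P = b + 2y = 2.27 + 2×1.46 = 5.19 m.
Hydraulic radius R = A/P = 3.314/5.19 = 0.6386 m.
V = (1/n) R^(2/3) √S = (1/0.028) × 0.6386^(2/3) × √0.066 = 6.804 m/s. Hydraulic depth D_h = A/T = 3.314/2.27 = 1.46 m.
Froude number Fr = V/√(g·D_h) = 6.804/√(9.81×1.46) = 1.8, which is greater than 1, so the flow is supercritical.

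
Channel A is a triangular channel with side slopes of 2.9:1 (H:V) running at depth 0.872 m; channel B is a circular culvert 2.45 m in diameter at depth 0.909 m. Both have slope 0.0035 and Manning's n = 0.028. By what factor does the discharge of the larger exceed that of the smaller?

Channel A: For a triangular section with side slope z = 2.9: A = zy² = 2.9×0.872² = 2.205 m²; P = 2y√(1+z²) = 2×0.872×3.068 = 5.35 m. Hydraulic radius R = A/P = 2.205/5.35 = 0.4122 m. Q_A = (1/0.028)·2.205·0.4122^(2/3)·√0.0035 = 2.58 m³/s.
Channel B: For a circular section of diameter D = 2.45 m at depth y = 0.909 m, the central angle is θ = 2 arccos(1 − 2y/D) = 2.62 rad. Then A = (D²/8)(θ − sin θ) = 1.592 m² and P = Dθ/2 = 3.209 m. Hydraulic radius R = A/P = 1.592/3.209 = 0.496 m. Q_B = (1/0.028)·1.592·0.496^(2/3)·√0.0035 = 2.107 m³/s.
The larger discharge is 2.58 m³/s and the smaller is 2.107 m³/s; the ratio is 1.22.

1.22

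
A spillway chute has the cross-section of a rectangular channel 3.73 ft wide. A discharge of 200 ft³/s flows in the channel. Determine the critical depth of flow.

y_c = 4.47 ft

For a rectangular channel, critical depth y_c = (q²/g)^(1/3) where q = Q/b = 200/3.73 = 53.62 ft²/s.
So y_c = (53.62²/32.2)^(1/3) = 4.47 ft.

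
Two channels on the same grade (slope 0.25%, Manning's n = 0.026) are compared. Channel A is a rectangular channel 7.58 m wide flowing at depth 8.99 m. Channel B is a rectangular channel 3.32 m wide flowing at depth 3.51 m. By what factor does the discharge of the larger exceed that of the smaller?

Channel A: Flow area A = b·y = 7.58 × 8.99 = 68.14 m². Wetted perimeter P = b + 2y = 7.58 + 2×8.99 = 25.56 m. Hydraulic radius R = A/P = 68.14/25.56 = 2.666 m. Q_A = (1/0.026)·68.14·2.666^(2/3)·√0.0025 = 252 m³/s.
Channel B: Flow area A = b·y = 3.32 × 3.51 = 11.65 m². Wetted perimeter P = b + 2y = 3.32 + 2×3.51 = 10.34 m. Hydraulic radius R = A/P = 11.65/10.34 = 1.127 m. Q_B = (1/0.026)·11.65·1.127^(2/3)·√0.0025 = 24.27 m³/s.
The larger discharge is 252 m³/s and the smaller is 24.27 m³/s; the ratio is 10.4.

10.4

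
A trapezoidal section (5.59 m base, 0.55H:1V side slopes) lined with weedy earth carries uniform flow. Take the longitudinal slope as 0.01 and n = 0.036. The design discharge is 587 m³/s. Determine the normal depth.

Manning's equation rearranged: A R^(2/3) = nQ / (1·√S) = 0.036 × 587 / (√0.01) = 211.3.
Trying y = 10.4 m: A R^(2/3) = 296.9 — over.
Trying y = 6.65 m: A R^(2/3) = 126.8 — short.
Trying y = 8.73 m: A R^(2/3) = 211.3 — close enough.

y_n = 8.73 m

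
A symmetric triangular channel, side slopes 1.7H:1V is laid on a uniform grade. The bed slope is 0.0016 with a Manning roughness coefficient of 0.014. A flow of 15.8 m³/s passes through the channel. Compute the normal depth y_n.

Manning's equation rearranged: A R^(2/3) = nQ / (1·√S) = 0.014 × 15.8 / (√0.0016) = 5.53.
Try y = 1.49 m: A R^(2/3) = 2.809 — low.
Try y = 2.44 m: A R^(2/3) = 10.47 — high.
Try y = 1.92 m: A R^(2/3) = 5.524 — ≈ 5.53.

y_n = 1.92 m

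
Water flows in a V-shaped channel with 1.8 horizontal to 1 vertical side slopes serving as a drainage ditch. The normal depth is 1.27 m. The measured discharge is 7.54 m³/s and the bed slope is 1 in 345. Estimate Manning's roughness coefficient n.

n = 0.014

For a triangular section with side slope z = 1.8: A = zy² = 1.8×1.27² = 2.903 m²; P = 2y√(1+z²) = 2×1.27×2.059 = 5.23 m.
Hydraulic radius R = A/P = 2.903/5.23 = 0.5551 m.
Rearranging Manning's equation: n = (1/Q) A R^(2/3) S^(1/2) = (1/7.54) × 2.903 × 0.5551^(2/3) × √0.002899 = 0.014.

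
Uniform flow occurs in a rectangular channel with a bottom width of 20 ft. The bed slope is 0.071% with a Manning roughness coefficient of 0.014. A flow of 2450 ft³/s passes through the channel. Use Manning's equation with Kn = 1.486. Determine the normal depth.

Manning's equation rearranged: A R^(2/3) = nQ / (1.486·√S) = 0.014 × 2450 / (1.486 × √0.00071) = 866.3.
At y = 10 ft: A R^(2/3) = 584.8 — low.
At y = 15 ft: A R^(2/3) = 990.6 — high.
At y = 13.5 ft: A R^(2/3) = 866 — matches.

y_n = 13.5 ft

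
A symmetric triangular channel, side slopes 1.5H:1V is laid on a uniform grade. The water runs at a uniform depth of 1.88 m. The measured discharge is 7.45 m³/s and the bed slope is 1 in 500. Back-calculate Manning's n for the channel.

n = 0.027

For a triangular section with side slope z = 1.5: A = zy² = 1.5×1.88² = 5.302 m²; P = 2y√(1+z²) = 2×1.88×1.803 = 6.778 m.
Hydraulic radius R = A/P = 5.302/6.778 = 0.7821 m.
Rearranging Manning's equation: n = (1/Q) A R^(2/3) S^(1/2) = (1/7.45) × 5.302 × 0.7821^(2/3) × √0.002 = 0.027.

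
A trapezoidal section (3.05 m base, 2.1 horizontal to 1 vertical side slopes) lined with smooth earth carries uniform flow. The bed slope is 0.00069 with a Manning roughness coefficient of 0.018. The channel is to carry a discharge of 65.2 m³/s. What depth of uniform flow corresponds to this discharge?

y_n = 3.18 m

Manning's equation rearranged: A R^(2/3) = nQ / (1·√S) = 0.018 × 65.2 / (√0.00069) = 44.68.
At y = 2.49 m: A R^(2/3) = 25.91 — low.
At y = 3.63 m: A R^(2/3) = 60.33 — high.
At y = 3.18 m: A R^(2/3) = 44.65 — close enough.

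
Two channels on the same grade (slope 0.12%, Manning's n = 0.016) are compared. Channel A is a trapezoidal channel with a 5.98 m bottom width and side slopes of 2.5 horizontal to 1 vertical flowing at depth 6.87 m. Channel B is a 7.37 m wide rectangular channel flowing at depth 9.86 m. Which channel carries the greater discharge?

Channel A: With bottom width b = 5.98 m and side slope z = 2.5: A = (b + zy)y = (5.98 + 2.5×6.87)×6.87 = 159.1 m²; P = b + 2y√(1+z²) = 5.98 + 2×6.87×2.693 = 42.98 m. Hydraulic radius R = A/P = 159.1/42.98 = 3.701 m. Q_A = (1/0.016)·159.1·3.701^(2/3)·√0.0012 = 824.1 m³/s.
Channel B: Flow area A = b·y = 7.37 × 9.86 = 72.67 m². Wetted perimeter P = b + 2y = 7.37 + 2×9.86 = 27.09 m. Hydraulic radius R = A/P = 72.67/27.09 = 2.682 m. Q_B = (1/0.016)·72.67·2.682^(2/3)·√0.0012 = 303.7 m³/s.
Q_A = 824.1 m³/s vs Q_B = 303.7 m³/s, so channel A carries more.

channel A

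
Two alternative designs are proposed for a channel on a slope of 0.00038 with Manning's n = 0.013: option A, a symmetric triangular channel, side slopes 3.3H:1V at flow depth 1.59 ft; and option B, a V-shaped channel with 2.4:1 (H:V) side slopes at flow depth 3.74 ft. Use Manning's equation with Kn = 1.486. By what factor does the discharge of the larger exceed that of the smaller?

Channel A: For a triangular section with side slope z = 3.3: A = zy² = 3.3×1.59² = 8.343 ft²; P = 2y√(1+z²) = 2×1.59×3.448 = 10.97 ft. Hydraulic radius R = A/P = 8.343/10.97 = 0.7608 ft. Q_A = (1.486/0.013)·8.343·0.7608^(2/3)·√0.00038 = 15.49 ft³/s.
Channel B: For a triangular section with side slope z = 2.4: A = zy² = 2.4×3.74² = 33.57 ft²; P = 2y√(1+z²) = 2×3.74×2.6 = 19.45 ft. Hydraulic radius R = A/P = 33.57/19.45 = 1.726 ft. Q_B = (1.486/0.013)·33.57·1.726^(2/3)·√0.00038 = 107.6 ft³/s.
The larger discharge is 107.6 ft³/s and the smaller is 15.49 ft³/s; the ratio is 6.95.

6.95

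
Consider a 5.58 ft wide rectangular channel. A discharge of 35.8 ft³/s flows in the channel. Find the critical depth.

For a rectangular channel, critical depth y_c = (q²/g)^(1/3) where q = Q/b = 35.8/5.58 = 6.416 ft²/s.
So y_c = (6.416²/32.2)^(1/3) = 1.09 ft.

y_c = 1.09 ft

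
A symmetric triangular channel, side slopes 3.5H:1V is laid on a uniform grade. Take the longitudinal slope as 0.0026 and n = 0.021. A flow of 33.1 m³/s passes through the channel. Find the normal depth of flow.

y_n = 2 m

Manning's equation rearranged: A R^(2/3) = nQ / (1·√S) = 0.021 × 33.1 / (√0.0026) = 13.63.
At y = 1.48 m: A R^(2/3) = 6.11 — too small.
At y = 2.35 m: A R^(2/3) = 20.97 — too large.
At y = 2 m: A R^(2/3) = 13.64 — close enough.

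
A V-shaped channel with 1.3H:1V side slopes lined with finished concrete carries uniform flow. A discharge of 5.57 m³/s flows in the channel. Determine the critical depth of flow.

At critical depth, Q² T / (g A³) = 1, i.e. A³/T = Q²/g = 5.57²/9.81 = 3.163.
Try y = 1.07 m: A³/T = 1.185 — too small.
Try y = 1.44 m: A³/T = 5.232 — too large.
Try y = 1.3 m: A³/T = 3.137 — close enough.

y_c = 1.3 m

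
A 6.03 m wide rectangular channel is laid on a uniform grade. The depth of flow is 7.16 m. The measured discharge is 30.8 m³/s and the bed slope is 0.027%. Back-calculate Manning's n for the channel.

n = 0.038

Flow area A = b·y = 6.03 × 7.16 = 43.17 m². Wetted perimeter P = b + 2y = 6.03 + 2×7.16 = 20.35 m.
Hydraulic radius R = A/P = 43.17/20.35 = 2.122 m.
Rearranging Manning's equation: n = (1/Q) A R^(2/3) S^(1/2) = (1/30.8) × 43.17 × 2.122^(2/3) × √0.00027 = 0.038.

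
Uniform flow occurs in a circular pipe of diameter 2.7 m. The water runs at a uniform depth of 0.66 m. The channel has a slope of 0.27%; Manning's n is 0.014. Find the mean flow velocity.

V = 1.98 m/s

For a circular section of diameter D = 2.7 m at depth y = 0.66 m, the central angle is θ = 2 arccos(1 − 2y/D) = 2.069 rad. Then A = (D²/8)(θ − sin θ) = 1.084 m² and P = Dθ/2 = 2.793 m.
Hydraulic radius R = A/P = 1.084/2.793 = 0.3883 m.
From Manning's equation, V = (1/n) R^(2/3) S^(1/2) = (1/0.014) × 0.3883^(2/3) × 0.0027^(1/2) = 1.98 m/s.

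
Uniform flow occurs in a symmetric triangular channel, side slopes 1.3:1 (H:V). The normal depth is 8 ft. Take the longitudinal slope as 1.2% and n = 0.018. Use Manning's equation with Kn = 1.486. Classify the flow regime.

supercritical

For a triangular section with side slope z = 1.3: A = zy² = 1.3×8² = 83.2 ft²; P = 2y√(1+z²) = 2×8×1.64 = 26.24 ft.
Hydraulic radius R = A/P = 83.2/26.24 = 3.17 ft.
V = (1.486/n) R^(2/3) √S = (1.486/0.018) × 3.17^(2/3) × √0.012 = 19.52 ft/s. Hydraulic depth D_h = A/T = 83.2/20.8 = 4 ft.
Froude number Fr = V/√(g·D_h) = 19.52/√(32.2×4) = 1.72, which is greater than 1, so the flow is supercritical.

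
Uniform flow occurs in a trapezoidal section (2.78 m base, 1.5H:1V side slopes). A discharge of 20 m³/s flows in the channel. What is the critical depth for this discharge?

y_c = 1.36 m

At critical depth, Q² T / (g A³) = 1, i.e. A³/T = Q²/g = 20²/9.81 = 40.77.
Try y = 1.12 m: A³/T = 20.3 — too small.
Try y = 1.59 m: A³/T = 73.36 — too large.
Try y = 1.36 m: A³/T = 41.06 — close enough.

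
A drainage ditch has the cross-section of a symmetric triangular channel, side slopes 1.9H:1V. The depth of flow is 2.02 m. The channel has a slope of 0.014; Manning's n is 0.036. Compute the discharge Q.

For a triangular section with side slope z = 1.9: A = zy² = 1.9×2.02² = 7.753 m²; P = 2y√(1+z²) = 2×2.02×2.147 = 8.674 m.
Hydraulic radius R = A/P = 7.753/8.674 = 0.8938 m.
Manning's equation: Q = (1/n) A R^(2/3) S^(1/2) = (1/0.036) × 7.753 × 0.8938^(2/3) × 0.014^(1/2) = 23.6 m³/s.

Q = 23.6 m³/s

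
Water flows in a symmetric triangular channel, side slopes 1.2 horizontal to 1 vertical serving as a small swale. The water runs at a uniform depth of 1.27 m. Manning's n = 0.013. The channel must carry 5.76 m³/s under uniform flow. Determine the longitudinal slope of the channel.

For a triangular section with side slope z = 1.2: A = zy² = 1.2×1.27² = 1.935 m²; P = 2y√(1+z²) = 2×1.27×1.562 = 3.968 m.
Hydraulic radius R = A/P = 1.935/3.968 = 0.4878 m.
From Manning's equation, S = [nQ / (1 A R^(2/3))]² = [0.013 × 5.76 / (1 × 1.935 × 0.4878^(2/3))]² = 0.0039.

S = 0.0039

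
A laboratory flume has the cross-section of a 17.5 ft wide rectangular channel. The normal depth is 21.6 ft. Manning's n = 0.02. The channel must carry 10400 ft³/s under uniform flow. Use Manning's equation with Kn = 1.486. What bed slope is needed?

S = 0.012

Flow area A = b·y = 17.5 × 21.6 = 378 ft². Wetted perimeter P = b + 2y = 17.5 + 2×21.6 = 60.7 ft.
Hydraulic radius R = A/P = 378/60.7 = 6.227 ft.
From Manning's equation, S = [nQ / (1.486 A R^(2/3))]² = [0.02 × 10400 / (1.486 × 378 × 6.227^(2/3))]² = 0.012.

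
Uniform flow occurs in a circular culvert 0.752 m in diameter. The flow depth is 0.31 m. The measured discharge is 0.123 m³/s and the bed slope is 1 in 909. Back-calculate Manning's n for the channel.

n = 0.014

For a circular section of diameter D = 0.752 m at depth y = 0.31 m, the central angle is θ = 2 arccos(1 − 2y/D) = 2.789 rad. Then A = (D²/8)(θ − sin θ) = 0.1727 m² and P = Dθ/2 = 1.049 m.
Hydraulic radius R = A/P = 0.1727/1.049 = 0.1647 m.
Rearranging Manning's equation: n = (1/Q) A R^(2/3) S^(1/2) = (1/0.123) × 0.1727 × 0.1647^(2/3) × √0.0011 = 0.014.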